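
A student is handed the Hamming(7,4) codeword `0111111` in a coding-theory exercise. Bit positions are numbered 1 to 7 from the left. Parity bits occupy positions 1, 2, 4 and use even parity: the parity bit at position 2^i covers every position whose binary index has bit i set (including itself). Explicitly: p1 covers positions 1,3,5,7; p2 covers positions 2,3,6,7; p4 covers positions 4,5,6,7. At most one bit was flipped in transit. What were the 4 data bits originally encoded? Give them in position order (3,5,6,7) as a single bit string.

1111

s1: b1⊕b3⊕b5⊕b7 = 0⊕1⊕1⊕1 = 1
s2: b2⊕b3⊕b6⊕b7 = 1⊕1⊕1⊕1 = 0
s4: b4⊕b5⊕b6⊕b7 = 1⊕1⊕1⊕1 = 0
Syndrome (s4...s1) = 001 → position 1.
Flip bit 1: corrected codeword = 1111111
Data bits at positions 3,5,6,7: 1111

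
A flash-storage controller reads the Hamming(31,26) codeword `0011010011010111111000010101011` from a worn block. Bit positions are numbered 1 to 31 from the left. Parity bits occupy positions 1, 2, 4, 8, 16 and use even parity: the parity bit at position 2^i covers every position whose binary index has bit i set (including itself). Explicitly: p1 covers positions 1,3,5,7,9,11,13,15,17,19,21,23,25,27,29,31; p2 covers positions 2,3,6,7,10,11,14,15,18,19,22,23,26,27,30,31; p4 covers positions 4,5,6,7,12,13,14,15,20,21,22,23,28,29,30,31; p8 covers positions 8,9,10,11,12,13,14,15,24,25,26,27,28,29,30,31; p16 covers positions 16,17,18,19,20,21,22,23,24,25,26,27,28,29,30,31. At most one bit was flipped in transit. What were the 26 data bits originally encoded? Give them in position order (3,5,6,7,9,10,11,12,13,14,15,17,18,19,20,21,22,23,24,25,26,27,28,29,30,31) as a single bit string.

s1: b1⊕b3⊕b5⊕b7⊕b9⊕b11⊕b13⊕b15⊕b17⊕b19⊕b21⊕b23⊕b25⊕b27⊕b29⊕b31 = 0⊕1⊕0⊕0⊕1⊕0⊕0⊕1⊕1⊕1⊕0⊕0⊕0⊕0⊕0⊕1 = 0
s2: b2⊕b3⊕b6⊕b7⊕b10⊕b11⊕b14⊕b15⊕b18⊕b19⊕b22⊕b23⊕b26⊕b27⊕b30⊕b31 = 0⊕1⊕1⊕0⊕1⊕0⊕1⊕1⊕1⊕1⊕0⊕0⊕1⊕0⊕1⊕1 = 0
s4: b4⊕b5⊕b6⊕b7⊕b12⊕b13⊕b14⊕b15⊕b20⊕b21⊕b22⊕b23⊕b28⊕b29⊕b30⊕b31 = 1⊕0⊕1⊕0⊕1⊕0⊕1⊕1⊕0⊕0⊕0⊕0⊕1⊕0⊕1⊕1 = 0
s8: b8⊕b9⊕b10⊕b11⊕b12⊕b13⊕b14⊕b15⊕b24⊕b25⊕b26⊕b27⊕b28⊕b29⊕b30⊕b31 = 0⊕1⊕1⊕0⊕1⊕0⊕1⊕1⊕1⊕0⊕1⊕0⊕1⊕0⊕1⊕1 = 0
s16: b16⊕b17⊕b18⊕b19⊕b20⊕b21⊕b22⊕b23⊕b24⊕b25⊕b26⊕b27⊕b28⊕b29⊕b30⊕b31 = 1⊕1⊕1⊕1⊕0⊕0⊕0⊕0⊕1⊕0⊕1⊕0⊕1⊕0⊕1⊕1 = 1
Syndrome (s16...s1) = 10000 → position 16.
Flip bit 16: corrected codeword = 0011010011010110111000010101011
Data bits at positions 3,5,6,7,9,10,11,12,13,14,15,17,18,19,20,21,22,23,24,25,26,27,28,29,30,31: 10101101011111000010101011

10101101011111000010101011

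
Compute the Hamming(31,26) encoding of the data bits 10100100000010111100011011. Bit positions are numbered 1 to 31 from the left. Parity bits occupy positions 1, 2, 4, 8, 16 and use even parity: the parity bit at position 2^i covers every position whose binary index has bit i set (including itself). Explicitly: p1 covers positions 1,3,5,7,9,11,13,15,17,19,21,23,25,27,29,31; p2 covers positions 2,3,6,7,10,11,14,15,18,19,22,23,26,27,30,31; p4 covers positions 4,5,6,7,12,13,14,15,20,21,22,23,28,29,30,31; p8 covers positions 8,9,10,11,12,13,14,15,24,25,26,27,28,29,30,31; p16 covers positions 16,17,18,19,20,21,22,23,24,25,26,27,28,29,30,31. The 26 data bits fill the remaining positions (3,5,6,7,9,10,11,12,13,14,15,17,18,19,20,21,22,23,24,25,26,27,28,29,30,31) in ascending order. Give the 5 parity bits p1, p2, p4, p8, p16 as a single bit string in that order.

Place data bits at non-power-of-two positions: b3=1, b5=0, b6=1, b7=0, b9=0, b10=1, b11=0, b12=0, b13=0, b14=0, b15=0, b17=0, b18=1, b19=0, b20=1, b21=1, b22=1, b23=1, b24=0, b25=0, b26=0, b27=1, b28=1, b29=0, b30=1, b31=1.
p1 = XOR of data positions {3,5,7,9,11,13,15,17,19,21,23,25,27,29,31} = 1⊕0⊕0⊕0⊕0⊕0⊕0⊕0⊕0⊕1⊕1⊕0⊕1⊕0⊕1 = 1
p2 = XOR of data positions {3,6,7,10,11,14,15,18,19,22,23,26,27,30,31} = 1⊕1⊕0⊕1⊕0⊕0⊕0⊕1⊕0⊕1⊕1⊕0⊕1⊕1⊕1 = 1
p4 = XOR of data positions {5,6,7,12,13,14,15,20,21,22,23,28,29,30,31} = 0⊕1⊕0⊕0⊕0⊕0⊕0⊕1⊕1⊕1⊕1⊕1⊕0⊕1⊕1 = 0
p8 = XOR of data positions {9,10,11,12,13,14,15,24,25,26,27,28,29,30,31} = 0⊕1⊕0⊕0⊕0⊕0⊕0⊕0⊕0⊕0⊕1⊕1⊕0⊕1⊕1 = 1
p16 = XOR of data positions {17,18,19,20,21,22,23,24,25,26,27,28,29,30,31} = 0⊕1⊕0⊕1⊕1⊕1⊕1⊕0⊕0⊕0⊕1⊕1⊕0⊕1⊕1 = 1
Parity bits p1,p2,p4,p8,p16 = 11011

11011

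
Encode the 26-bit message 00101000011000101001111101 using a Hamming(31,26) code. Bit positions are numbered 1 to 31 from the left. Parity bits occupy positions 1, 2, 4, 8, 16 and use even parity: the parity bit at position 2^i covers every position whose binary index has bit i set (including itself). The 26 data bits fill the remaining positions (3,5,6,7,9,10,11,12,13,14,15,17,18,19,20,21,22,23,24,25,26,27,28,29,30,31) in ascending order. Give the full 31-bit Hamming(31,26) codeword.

Place data bits at non-power-of-two positions: b3=0, b5=0, b6=1, b7=0, b9=1, b10=0, b11=0, b12=0, b13=0, b14=1, b15=1, b17=0, b18=0, b19=0, b20=1, b21=0, b22=1, b23=0, b24=0, b25=1, b26=1, b27=1, b28=1, b29=1, b30=0, b31=1.
p1 = XOR of data positions {3,5,7,9,11,13,15,17,19,21,23,25,27,29,31} = 0⊕0⊕0⊕1⊕0⊕0⊕1⊕0⊕0⊕0⊕0⊕1⊕1⊕1⊕1 = 0
p2 = XOR of data positions {3,6,7,10,11,14,15,18,19,22,23,26,27,30,31} = 0⊕1⊕0⊕0⊕0⊕1⊕1⊕0⊕0⊕1⊕0⊕1⊕1⊕0⊕1 = 1
p4 = XOR of data positions {5,6,7,12,13,14,15,20,21,22,23,28,29,30,31} = 0⊕1⊕0⊕0⊕0⊕1⊕1⊕1⊕0⊕1⊕0⊕1⊕1⊕0⊕1 = 0
p8 = XOR of data positions {9,10,11,12,13,14,15,24,25,26,27,28,29,30,31} = 1⊕0⊕0⊕0⊕0⊕1⊕1⊕0⊕1⊕1⊕1⊕1⊕1⊕0⊕1 = 1
p16 = XOR of data positions {17,18,19,20,21,22,23,24,25,26,27,28,29,30,31} = 0⊕0⊕0⊕1⊕0⊕1⊕0⊕0⊕1⊕1⊕1⊕1⊕1⊕0⊕1 = 0
Codeword b1..b31 = 0100010110000110000101001111101

0100010110000110000101001111101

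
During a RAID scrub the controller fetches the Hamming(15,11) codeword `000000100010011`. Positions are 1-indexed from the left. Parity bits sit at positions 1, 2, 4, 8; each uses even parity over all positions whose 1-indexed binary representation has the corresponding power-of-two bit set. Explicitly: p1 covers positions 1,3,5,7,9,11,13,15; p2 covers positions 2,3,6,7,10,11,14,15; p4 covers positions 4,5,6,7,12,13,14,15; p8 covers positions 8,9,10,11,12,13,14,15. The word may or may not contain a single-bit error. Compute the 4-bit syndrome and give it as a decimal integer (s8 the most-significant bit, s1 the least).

s1: b1⊕b3⊕b5⊕b7⊕b9⊕b11⊕b13⊕b15 = 0⊕0⊕0⊕1⊕0⊕1⊕0⊕1 = 1
s2: b2⊕b3⊕b6⊕b7⊕b10⊕b11⊕b14⊕b15 = 0⊕0⊕0⊕1⊕0⊕1⊕1⊕1 = 0
s4: b4⊕b5⊕b6⊕b7⊕b12⊕b13⊕b14⊕b15 = 0⊕0⊕0⊕1⊕0⊕0⊕1⊕1 = 1
s8: b8⊕b9⊕b10⊕b11⊕b12⊕b13⊕b14⊕b15 = 0⊕0⊕0⊕1⊕0⊕0⊕1⊕1 = 1
Syndrome (s8...s1) = 1101 → position 13.

13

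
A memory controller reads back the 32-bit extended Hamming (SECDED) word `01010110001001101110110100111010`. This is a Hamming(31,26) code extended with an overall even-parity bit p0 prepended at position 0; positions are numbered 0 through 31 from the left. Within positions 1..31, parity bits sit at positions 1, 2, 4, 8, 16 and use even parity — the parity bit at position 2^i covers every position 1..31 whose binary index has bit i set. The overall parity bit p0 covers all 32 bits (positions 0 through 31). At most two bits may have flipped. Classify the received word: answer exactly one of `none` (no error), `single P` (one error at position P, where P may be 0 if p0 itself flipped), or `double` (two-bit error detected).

s1: b1⊕b3⊕b5⊕b7⊕b9⊕b11⊕b13⊕b15⊕b17⊕b19⊕b21⊕b23⊕b25⊕b27⊕b29⊕b31 = 1⊕1⊕1⊕0⊕0⊕0⊕1⊕0⊕1⊕0⊕1⊕1⊕0⊕1⊕0⊕0 = 0
s2: b2⊕b3⊕b6⊕b7⊕b10⊕b11⊕b14⊕b15⊕b18⊕b19⊕b22⊕b23⊕b26⊕b27⊕b30⊕b31 = 0⊕1⊕1⊕0⊕1⊕0⊕1⊕0⊕1⊕0⊕0⊕1⊕1⊕1⊕1⊕0 = 1
s4: b4⊕b5⊕b6⊕b7⊕b12⊕b13⊕b14⊕b15⊕b20⊕b21⊕b22⊕b23⊕b28⊕b29⊕b30⊕b31 = 0⊕1⊕1⊕0⊕0⊕1⊕1⊕0⊕1⊕1⊕0⊕1⊕1⊕0⊕1⊕0 = 1
s8: b8⊕b9⊕b10⊕b11⊕b12⊕b13⊕b14⊕b15⊕b24⊕b25⊕b26⊕b27⊕b28⊕b29⊕b30⊕b31 = 0⊕0⊕1⊕0⊕0⊕1⊕1⊕0⊕0⊕0⊕1⊕1⊕1⊕0⊕1⊕0 = 1
s16: b16⊕b17⊕b18⊕b19⊕b20⊕b21⊕b22⊕b23⊕b24⊕b25⊕b26⊕b27⊕b28⊕b29⊕b30⊕b31 = 1⊕1⊕1⊕0⊕1⊕1⊕0⊕1⊕0⊕0⊕1⊕1⊕1⊕0⊕1⊕0 = 0
Syndrome (s16...s1) = 01110 → position 14.
Overall parity (XOR of all 32 bits, including p0): 0⊕1⊕0⊕1⊕0⊕1⊕1⊕0⊕0⊕0⊕1⊕0⊕0⊕1⊕1⊕0⊕1⊕1⊕1⊕0⊕1⊕1⊕0⊕1⊕0⊕0⊕1⊕1⊕1⊕0⊕1⊕0 = 1
Overall=1, syndrome position=14 → single-bit error at position 14.

single 14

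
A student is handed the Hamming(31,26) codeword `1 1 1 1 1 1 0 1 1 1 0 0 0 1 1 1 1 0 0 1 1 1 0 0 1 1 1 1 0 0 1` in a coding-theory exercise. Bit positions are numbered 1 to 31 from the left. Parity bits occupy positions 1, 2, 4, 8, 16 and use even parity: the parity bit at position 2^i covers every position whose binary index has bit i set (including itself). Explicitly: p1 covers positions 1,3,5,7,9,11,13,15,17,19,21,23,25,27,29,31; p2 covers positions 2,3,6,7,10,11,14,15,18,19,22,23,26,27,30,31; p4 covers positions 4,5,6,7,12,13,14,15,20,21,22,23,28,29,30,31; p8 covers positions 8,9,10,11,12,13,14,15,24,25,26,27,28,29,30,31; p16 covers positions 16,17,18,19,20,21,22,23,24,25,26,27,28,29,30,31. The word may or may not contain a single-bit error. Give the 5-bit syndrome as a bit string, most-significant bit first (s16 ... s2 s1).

s1: b1⊕b3⊕b5⊕b7⊕b9⊕b11⊕b13⊕b15⊕b17⊕b19⊕b21⊕b23⊕b25⊕b27⊕b29⊕b31 = 1⊕1⊕1⊕0⊕1⊕0⊕0⊕1⊕1⊕0⊕1⊕0⊕1⊕1⊕0⊕1 = 0
s2: b2⊕b3⊕b6⊕b7⊕b10⊕b11⊕b14⊕b15⊕b18⊕b19⊕b22⊕b23⊕b26⊕b27⊕b30⊕b31 = 1⊕1⊕1⊕0⊕1⊕0⊕1⊕1⊕0⊕0⊕1⊕0⊕1⊕1⊕0⊕1 = 0
s4: b4⊕b5⊕b6⊕b7⊕b12⊕b13⊕b14⊕b15⊕b20⊕b21⊕b22⊕b23⊕b28⊕b29⊕b30⊕b31 = 1⊕1⊕1⊕0⊕0⊕0⊕1⊕1⊕1⊕1⊕1⊕0⊕1⊕0⊕0⊕1 = 0
s8: b8⊕b9⊕b10⊕b11⊕b12⊕b13⊕b14⊕b15⊕b24⊕b25⊕b26⊕b27⊕b28⊕b29⊕b30⊕b31 = 1⊕1⊕1⊕0⊕0⊕0⊕1⊕1⊕0⊕1⊕1⊕1⊕1⊕0⊕0⊕1 = 0
s16: b16⊕b17⊕b18⊕b19⊕b20⊕b21⊕b22⊕b23⊕b24⊕b25⊕b26⊕b27⊕b28⊕b29⊕b30⊕b31 = 1⊕1⊕0⊕0⊕1⊕1⊕1⊕0⊕0⊕1⊕1⊕1⊕1⊕0⊕0⊕1 = 0
Syndrome (s16...s1) = 00000 → position 0 (no error).

00000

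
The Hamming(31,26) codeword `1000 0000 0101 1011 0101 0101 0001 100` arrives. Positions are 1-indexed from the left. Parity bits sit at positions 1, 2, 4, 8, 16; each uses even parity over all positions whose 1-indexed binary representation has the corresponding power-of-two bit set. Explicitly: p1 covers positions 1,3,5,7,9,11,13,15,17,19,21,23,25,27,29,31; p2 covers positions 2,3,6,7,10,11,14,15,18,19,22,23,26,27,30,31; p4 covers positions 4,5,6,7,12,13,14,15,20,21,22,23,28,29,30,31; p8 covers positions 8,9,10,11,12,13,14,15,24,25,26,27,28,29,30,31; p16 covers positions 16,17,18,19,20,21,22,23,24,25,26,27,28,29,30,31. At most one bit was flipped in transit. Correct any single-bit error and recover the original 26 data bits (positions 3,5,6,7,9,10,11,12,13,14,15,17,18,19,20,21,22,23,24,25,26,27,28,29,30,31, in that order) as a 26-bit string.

s1: b1⊕b3⊕b5⊕b7⊕b9⊕b11⊕b13⊕b15⊕b17⊕b19⊕b21⊕b23⊕b25⊕b27⊕b29⊕b31 = 1⊕0⊕0⊕0⊕0⊕0⊕1⊕1⊕0⊕0⊕0⊕0⊕0⊕0⊕1⊕0 = 0
s2: b2⊕b3⊕b6⊕b7⊕b10⊕b11⊕b14⊕b15⊕b18⊕b19⊕b22⊕b23⊕b26⊕b27⊕b30⊕b31 = 0⊕0⊕0⊕0⊕1⊕0⊕0⊕1⊕1⊕0⊕1⊕0⊕0⊕0⊕0⊕0 = 0
s4: b4⊕b5⊕b6⊕b7⊕b12⊕b13⊕b14⊕b15⊕b20⊕b21⊕b22⊕b23⊕b28⊕b29⊕b30⊕b31 = 0⊕0⊕0⊕0⊕1⊕1⊕0⊕1⊕1⊕0⊕1⊕0⊕1⊕1⊕0⊕0 = 1
s8: b8⊕b9⊕b10⊕b11⊕b12⊕b13⊕b14⊕b15⊕b24⊕b25⊕b26⊕b27⊕b28⊕b29⊕b30⊕b31 = 0⊕0⊕1⊕0⊕1⊕1⊕0⊕1⊕1⊕0⊕0⊕0⊕1⊕1⊕0⊕0 = 1
s16: b16⊕b17⊕b18⊕b19⊕b20⊕b21⊕b22⊕b23⊕b24⊕b25⊕b26⊕b27⊕b28⊕b29⊕b30⊕b31 = 1⊕0⊕1⊕0⊕1⊕0⊕1⊕0⊕1⊕0⊕0⊕0⊕1⊕1⊕0⊕0 = 1
Syndrome (s16...s1) = 11100 → position 28.
Flip bit 28: corrected codeword = 1000000001011011010101010000100
Data bits at positions 3,5,6,7,9,10,11,12,13,14,15,17,18,19,20,21,22,23,24,25,26,27,28,29,30,31: 00000101101010101010000100

00000101101010101010000100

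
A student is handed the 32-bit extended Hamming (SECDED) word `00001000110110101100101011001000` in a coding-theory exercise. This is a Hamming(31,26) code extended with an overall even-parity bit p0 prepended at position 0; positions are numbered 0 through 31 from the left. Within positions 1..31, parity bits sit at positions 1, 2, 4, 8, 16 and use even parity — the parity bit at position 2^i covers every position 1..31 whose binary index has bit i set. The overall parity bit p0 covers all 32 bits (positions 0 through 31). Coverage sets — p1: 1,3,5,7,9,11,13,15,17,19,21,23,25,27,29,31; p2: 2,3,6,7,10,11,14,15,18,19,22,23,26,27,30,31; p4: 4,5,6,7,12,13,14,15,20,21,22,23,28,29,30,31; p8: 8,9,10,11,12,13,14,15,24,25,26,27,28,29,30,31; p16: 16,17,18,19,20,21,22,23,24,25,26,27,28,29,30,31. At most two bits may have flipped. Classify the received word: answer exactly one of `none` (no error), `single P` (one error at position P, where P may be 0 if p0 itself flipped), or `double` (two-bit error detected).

single 18

s1: b1⊕b3⊕b5⊕b7⊕b9⊕b11⊕b13⊕b15⊕b17⊕b19⊕b21⊕b23⊕b25⊕b27⊕b29⊕b31 = 0⊕0⊕0⊕0⊕1⊕1⊕0⊕0⊕1⊕0⊕0⊕0⊕1⊕0⊕0⊕0 = 0
s2: b2⊕b3⊕b6⊕b7⊕b10⊕b11⊕b14⊕b15⊕b18⊕b19⊕b22⊕b23⊕b26⊕b27⊕b30⊕b31 = 0⊕0⊕0⊕0⊕0⊕1⊕1⊕0⊕0⊕0⊕1⊕0⊕0⊕0⊕0⊕0 = 1
s4: b4⊕b5⊕b6⊕b7⊕b12⊕b13⊕b14⊕b15⊕b20⊕b21⊕b22⊕b23⊕b28⊕b29⊕b30⊕b31 = 1⊕0⊕0⊕0⊕1⊕0⊕1⊕0⊕1⊕0⊕1⊕0⊕1⊕0⊕0⊕0 = 0
s8: b8⊕b9⊕b10⊕b11⊕b12⊕b13⊕b14⊕b15⊕b24⊕b25⊕b26⊕b27⊕b28⊕b29⊕b30⊕b31 = 1⊕1⊕0⊕1⊕1⊕0⊕1⊕0⊕1⊕1⊕0⊕0⊕1⊕0⊕0⊕0 = 0
s16: b16⊕b17⊕b18⊕b19⊕b20⊕b21⊕b22⊕b23⊕b24⊕b25⊕b26⊕b27⊕b28⊕b29⊕b30⊕b31 = 1⊕1⊕0⊕0⊕1⊕0⊕1⊕0⊕1⊕1⊕0⊕0⊕1⊕0⊕0⊕0 = 1
Syndrome (s16...s1) = 10010 → position 18.
Overall parity (XOR of all 32 bits, including p0): 0⊕0⊕0⊕0⊕1⊕0⊕0⊕0⊕1⊕1⊕0⊕1⊕1⊕0⊕1⊕0⊕1⊕1⊕0⊕0⊕1⊕0⊕1⊕0⊕1⊕1⊕0⊕0⊕1⊕0⊕0⊕0 = 1
Overall=1, syndrome position=18 → single-bit error at position 18.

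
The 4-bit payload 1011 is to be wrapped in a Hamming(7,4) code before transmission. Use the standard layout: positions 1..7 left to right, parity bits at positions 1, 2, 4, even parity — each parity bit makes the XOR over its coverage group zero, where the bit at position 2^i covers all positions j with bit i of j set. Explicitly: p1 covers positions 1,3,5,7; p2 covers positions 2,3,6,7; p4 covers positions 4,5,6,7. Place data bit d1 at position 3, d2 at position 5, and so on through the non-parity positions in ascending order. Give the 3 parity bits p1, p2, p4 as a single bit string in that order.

Place data bits at non-power-of-two positions: b3=1, b5=0, b6=1, b7=1.
p1 = XOR of data positions {3,5,7} = 1⊕0⊕1 = 0
p2 = XOR of data positions {3,6,7} = 1⊕1⊕1 = 1
p4 = XOR of data positions {5,6,7} = 0⊕1⊕1 = 0
Parity bits p1,p2,p4 = 010

010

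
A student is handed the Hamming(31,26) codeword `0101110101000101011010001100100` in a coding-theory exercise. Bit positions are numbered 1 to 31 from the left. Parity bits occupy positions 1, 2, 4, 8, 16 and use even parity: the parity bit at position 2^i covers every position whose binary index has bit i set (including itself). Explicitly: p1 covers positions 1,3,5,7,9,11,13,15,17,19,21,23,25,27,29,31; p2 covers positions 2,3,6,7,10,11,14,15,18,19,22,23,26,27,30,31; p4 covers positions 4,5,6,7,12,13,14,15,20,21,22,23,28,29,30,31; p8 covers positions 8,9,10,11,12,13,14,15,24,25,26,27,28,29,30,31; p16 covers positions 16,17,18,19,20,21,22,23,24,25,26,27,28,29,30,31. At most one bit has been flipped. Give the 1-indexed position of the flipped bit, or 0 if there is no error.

s1: b1⊕b3⊕b5⊕b7⊕b9⊕b11⊕b13⊕b15⊕b17⊕b19⊕b21⊕b23⊕b25⊕b27⊕b29⊕b31 = 0⊕0⊕1⊕0⊕0⊕0⊕0⊕0⊕0⊕1⊕1⊕0⊕1⊕0⊕1⊕0 = 1
s2: b2⊕b3⊕b6⊕b7⊕b10⊕b11⊕b14⊕b15⊕b18⊕b19⊕b22⊕b23⊕b26⊕b27⊕b30⊕b31 = 1⊕0⊕1⊕0⊕1⊕0⊕1⊕0⊕1⊕1⊕0⊕0⊕1⊕0⊕0⊕0 = 1
s4: b4⊕b5⊕b6⊕b7⊕b12⊕b13⊕b14⊕b15⊕b20⊕b21⊕b22⊕b23⊕b28⊕b29⊕b30⊕b31 = 1⊕1⊕1⊕0⊕0⊕0⊕1⊕0⊕0⊕1⊕0⊕0⊕0⊕1⊕0⊕0 = 0
s8: b8⊕b9⊕b10⊕b11⊕b12⊕b13⊕b14⊕b15⊕b24⊕b25⊕b26⊕b27⊕b28⊕b29⊕b30⊕b31 = 1⊕0⊕1⊕0⊕0⊕0⊕1⊕0⊕0⊕1⊕1⊕0⊕0⊕1⊕0⊕0 = 0
s16: b16⊕b17⊕b18⊕b19⊕b20⊕b21⊕b22⊕b23⊕b24⊕b25⊕b26⊕b27⊕b28⊕b29⊕b30⊕b31 = 1⊕0⊕1⊕1⊕0⊕1⊕0⊕0⊕0⊕1⊕1⊕0⊕0⊕1⊕0⊕0 = 1
Syndrome (s16...s1) = 10011 → position 19.

19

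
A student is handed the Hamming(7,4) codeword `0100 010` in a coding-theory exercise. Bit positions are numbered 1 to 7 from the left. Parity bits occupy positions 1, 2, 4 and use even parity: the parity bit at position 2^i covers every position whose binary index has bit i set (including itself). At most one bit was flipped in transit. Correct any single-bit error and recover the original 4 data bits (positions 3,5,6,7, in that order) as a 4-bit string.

0010

s1: b1⊕b3⊕b5⊕b7 = 0⊕0⊕0⊕0 = 0
s2: b2⊕b3⊕b6⊕b7 = 1⊕0⊕1⊕0 = 0
s4: b4⊕b5⊕b6⊕b7 = 0⊕0⊕1⊕0 = 1
Syndrome (s4...s1) = 100 → position 4.
Flip bit 4: corrected codeword = 0101010
Data bits at positions 3,5,6,7: 0010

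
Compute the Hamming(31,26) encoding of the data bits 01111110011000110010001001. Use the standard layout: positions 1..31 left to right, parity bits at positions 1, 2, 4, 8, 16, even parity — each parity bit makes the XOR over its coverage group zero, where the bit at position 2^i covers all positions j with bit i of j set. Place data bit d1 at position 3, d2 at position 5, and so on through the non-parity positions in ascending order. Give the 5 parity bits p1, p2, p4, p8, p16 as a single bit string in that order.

11101

Place data bits at non-power-of-two positions: b3=0, b5=1, b6=1, b7=1, b9=1, b10=1, b11=1, b12=0, b13=0, b14=1, b15=1, b17=0, b18=0, b19=0, b20=1, b21=1, b22=0, b23=0, b24=1, b25=0, b26=0, b27=0, b28=1, b29=0, b30=0, b31=1.
p1 = XOR of data positions {3,5,7,9,11,13,15,17,19,21,23,25,27,29,31} = 0⊕1⊕1⊕1⊕1⊕0⊕1⊕0⊕0⊕1⊕0⊕0⊕0⊕0⊕1 = 1
p2 = XOR of data positions {3,6,7,10,11,14,15,18,19,22,23,26,27,30,31} = 0⊕1⊕1⊕1⊕1⊕1⊕1⊕0⊕0⊕0⊕0⊕0⊕0⊕0⊕1 = 1
p4 = XOR of data positions {5,6,7,12,13,14,15,20,21,22,23,28,29,30,31} = 1⊕1⊕1⊕0⊕0⊕1⊕1⊕1⊕1⊕0⊕0⊕1⊕0⊕0⊕1 = 1
p8 = XOR of data positions {9,10,11,12,13,14,15,24,25,26,27,28,29,30,31} = 1⊕1⊕1⊕0⊕0⊕1⊕1⊕1⊕0⊕0⊕0⊕1⊕0⊕0⊕1 = 0
p16 = XOR of data positions {17,18,19,20,21,22,23,24,25,26,27,28,29,30,31} = 0⊕0⊕0⊕1⊕1⊕0⊕0⊕1⊕0⊕0⊕0⊕1⊕0⊕0⊕1 = 1
Parity bits p1,p2,p4,p8,p16 = 11101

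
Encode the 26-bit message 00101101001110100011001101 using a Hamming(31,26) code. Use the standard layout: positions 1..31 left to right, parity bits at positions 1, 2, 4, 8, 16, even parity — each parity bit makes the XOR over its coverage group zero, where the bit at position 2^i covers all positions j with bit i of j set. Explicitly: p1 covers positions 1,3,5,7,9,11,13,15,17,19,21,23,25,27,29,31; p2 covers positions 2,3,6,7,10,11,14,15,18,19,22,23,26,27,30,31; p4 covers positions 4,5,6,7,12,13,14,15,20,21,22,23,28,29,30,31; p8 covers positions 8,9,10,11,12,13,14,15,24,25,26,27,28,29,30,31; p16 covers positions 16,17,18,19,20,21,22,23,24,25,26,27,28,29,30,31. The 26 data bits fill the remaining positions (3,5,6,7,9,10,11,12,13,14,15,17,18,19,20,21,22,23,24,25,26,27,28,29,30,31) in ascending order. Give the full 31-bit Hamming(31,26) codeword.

0101010111010010110100011001101

Place data bits at non-power-of-two positions: b3=0, b5=0, b6=1, b7=0, b9=1, b10=1, b11=0, b12=1, b13=0, b14=0, b15=1, b17=1, b18=1, b19=0, b20=1, b21=0, b22=0, b23=0, b24=1, b25=1, b26=0, b27=0, b28=1, b29=1, b30=0, b31=1.
p1 = XOR of data positions {3,5,7,9,11,13,15,17,19,21,23,25,27,29,31} = 0⊕0⊕0⊕1⊕0⊕0⊕1⊕1⊕0⊕0⊕0⊕1⊕0⊕1⊕1 = 0
p2 = XOR of data positions {3,6,7,10,11,14,15,18,19,22,23,26,27,30,31} = 0⊕1⊕0⊕1⊕0⊕0⊕1⊕1⊕0⊕0⊕0⊕0⊕0⊕0⊕1 = 1
p4 = XOR of data positions {5,6,7,12,13,14,15,20,21,22,23,28,29,30,31} = 0⊕1⊕0⊕1⊕0⊕0⊕1⊕1⊕0⊕0⊕0⊕1⊕1⊕0⊕1 = 1
p8 = XOR of data positions {9,10,11,12,13,14,15,24,25,26,27,28,29,30,31} = 1⊕1⊕0⊕1⊕0⊕0⊕1⊕1⊕1⊕0⊕0⊕1⊕1⊕0⊕1 = 1
p16 = XOR of data positions {17,18,19,20,21,22,23,24,25,26,27,28,29,30,31} = 1⊕1⊕0⊕1⊕0⊕0⊕0⊕1⊕1⊕0⊕0⊕1⊕1⊕0⊕1 = 0
Codeword b1..b31 = 0101010111010010110100011001101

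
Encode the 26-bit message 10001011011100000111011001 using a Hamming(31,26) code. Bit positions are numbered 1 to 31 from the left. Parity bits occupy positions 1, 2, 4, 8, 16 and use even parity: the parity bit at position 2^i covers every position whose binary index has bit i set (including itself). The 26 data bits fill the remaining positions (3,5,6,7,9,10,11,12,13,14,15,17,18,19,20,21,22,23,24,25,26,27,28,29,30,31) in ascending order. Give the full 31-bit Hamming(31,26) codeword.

Place data bits at non-power-of-two positions: b3=1, b5=0, b6=0, b7=0, b9=1, b10=0, b11=1, b12=1, b13=0, b14=1, b15=1, b17=1, b18=0, b19=0, b20=0, b21=0, b22=0, b23=1, b24=1, b25=1, b26=0, b27=1, b28=1, b29=0, b30=0, b31=1.
p1 = XOR of data positions {3,5,7,9,11,13,15,17,19,21,23,25,27,29,31} = 1⊕0⊕0⊕1⊕1⊕0⊕1⊕1⊕0⊕0⊕1⊕1⊕1⊕0⊕1 = 1
p2 = XOR of data positions {3,6,7,10,11,14,15,18,19,22,23,26,27,30,31} = 1⊕0⊕0⊕0⊕1⊕1⊕1⊕0⊕0⊕0⊕1⊕0⊕1⊕0⊕1 = 1
p4 = XOR of data positions {5,6,7,12,13,14,15,20,21,22,23,28,29,30,31} = 0⊕0⊕0⊕1⊕0⊕1⊕1⊕0⊕0⊕0⊕1⊕1⊕0⊕0⊕1 = 0
p8 = XOR of data positions {9,10,11,12,13,14,15,24,25,26,27,28,29,30,31} = 1⊕0⊕1⊕1⊕0⊕1⊕1⊕1⊕1⊕0⊕1⊕1⊕0⊕0⊕1 = 0
p16 = XOR of data positions {17,18,19,20,21,22,23,24,25,26,27,28,29,30,31} = 1⊕0⊕0⊕0⊕0⊕0⊕1⊕1⊕1⊕0⊕1⊕1⊕0⊕0⊕1 = 1
Codeword b1..b31 = 1110000010110111100000111011001

1110000010110111100000111011001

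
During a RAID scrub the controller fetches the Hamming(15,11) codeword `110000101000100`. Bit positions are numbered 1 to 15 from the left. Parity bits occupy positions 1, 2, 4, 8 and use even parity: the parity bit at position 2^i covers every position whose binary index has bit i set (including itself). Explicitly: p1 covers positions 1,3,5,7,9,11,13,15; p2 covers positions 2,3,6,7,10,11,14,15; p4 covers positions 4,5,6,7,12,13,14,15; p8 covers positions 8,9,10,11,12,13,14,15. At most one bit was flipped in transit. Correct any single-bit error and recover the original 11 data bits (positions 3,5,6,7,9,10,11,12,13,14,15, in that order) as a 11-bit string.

s1: b1⊕b3⊕b5⊕b7⊕b9⊕b11⊕b13⊕b15 = 1⊕0⊕0⊕1⊕1⊕0⊕1⊕0 = 0
s2: b2⊕b3⊕b6⊕b7⊕b10⊕b11⊕b14⊕b15 = 1⊕0⊕0⊕1⊕0⊕0⊕0⊕0 = 0
s4: b4⊕b5⊕b6⊕b7⊕b12⊕b13⊕b14⊕b15 = 0⊕0⊕0⊕1⊕0⊕1⊕0⊕0 = 0
s8: b8⊕b9⊕b10⊕b11⊕b12⊕b13⊕b14⊕b15 = 0⊕1⊕0⊕0⊕0⊕1⊕0⊕0 = 0
Syndrome (s8...s1) = 0000 → position 0 (no error).
No correction needed.
Data bits at positions 3,5,6,7,9,10,11,12,13,14,15: 00011000100

00011000100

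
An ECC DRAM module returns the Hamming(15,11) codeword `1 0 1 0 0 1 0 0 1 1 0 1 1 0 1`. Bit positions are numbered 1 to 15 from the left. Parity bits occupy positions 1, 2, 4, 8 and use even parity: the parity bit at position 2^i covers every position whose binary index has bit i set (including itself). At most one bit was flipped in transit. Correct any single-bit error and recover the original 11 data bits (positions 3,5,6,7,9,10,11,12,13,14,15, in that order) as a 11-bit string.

10100101101

s1: b1⊕b3⊕b5⊕b7⊕b9⊕b11⊕b13⊕b15 = 1⊕1⊕0⊕0⊕1⊕0⊕1⊕1 = 1
s2: b2⊕b3⊕b6⊕b7⊕b10⊕b11⊕b14⊕b15 = 0⊕1⊕1⊕0⊕1⊕0⊕0⊕1 = 0
s4: b4⊕b5⊕b6⊕b7⊕b12⊕b13⊕b14⊕b15 = 0⊕0⊕1⊕0⊕1⊕1⊕0⊕1 = 0
s8: b8⊕b9⊕b10⊕b11⊕b12⊕b13⊕b14⊕b15 = 0⊕1⊕1⊕0⊕1⊕1⊕0⊕1 = 1
Syndrome (s8...s1) = 1001 → position 9.
Flip bit 9: corrected codeword = 101001000101101
Data bits at positions 3,5,6,7,9,10,11,12,13,14,15: 10100101101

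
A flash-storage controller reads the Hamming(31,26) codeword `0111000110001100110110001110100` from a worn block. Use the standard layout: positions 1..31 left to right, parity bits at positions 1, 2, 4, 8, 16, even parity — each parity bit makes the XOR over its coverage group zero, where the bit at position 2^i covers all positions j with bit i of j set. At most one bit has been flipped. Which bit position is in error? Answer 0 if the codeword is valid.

0

s1: b1⊕b3⊕b5⊕b7⊕b9⊕b11⊕b13⊕b15⊕b17⊕b19⊕b21⊕b23⊕b25⊕b27⊕b29⊕b31 = 0⊕1⊕0⊕0⊕1⊕0⊕1⊕0⊕1⊕0⊕1⊕0⊕1⊕1⊕1⊕0 = 0
s2: b2⊕b3⊕b6⊕b7⊕b10⊕b11⊕b14⊕b15⊕b18⊕b19⊕b22⊕b23⊕b26⊕b27⊕b30⊕b31 = 1⊕1⊕0⊕0⊕0⊕0⊕1⊕0⊕1⊕0⊕0⊕0⊕1⊕1⊕0⊕0 = 0
s4: b4⊕b5⊕b6⊕b7⊕b12⊕b13⊕b14⊕b15⊕b20⊕b21⊕b22⊕b23⊕b28⊕b29⊕b30⊕b31 = 1⊕0⊕0⊕0⊕0⊕1⊕1⊕0⊕1⊕1⊕0⊕0⊕0⊕1⊕0⊕0 = 0
s8: b8⊕b9⊕b10⊕b11⊕b12⊕b13⊕b14⊕b15⊕b24⊕b25⊕b26⊕b27⊕b28⊕b29⊕b30⊕b31 = 1⊕1⊕0⊕0⊕0⊕1⊕1⊕0⊕0⊕1⊕1⊕1⊕0⊕1⊕0⊕0 = 0
s16: b16⊕b17⊕b18⊕b19⊕b20⊕b21⊕b22⊕b23⊕b24⊕b25⊕b26⊕b27⊕b28⊕b29⊕b30⊕b31 = 0⊕1⊕1⊕0⊕1⊕1⊕0⊕0⊕0⊕1⊕1⊕1⊕0⊕1⊕0⊕0 = 0
Syndrome (s16...s1) = 00000 → position 0 (no error).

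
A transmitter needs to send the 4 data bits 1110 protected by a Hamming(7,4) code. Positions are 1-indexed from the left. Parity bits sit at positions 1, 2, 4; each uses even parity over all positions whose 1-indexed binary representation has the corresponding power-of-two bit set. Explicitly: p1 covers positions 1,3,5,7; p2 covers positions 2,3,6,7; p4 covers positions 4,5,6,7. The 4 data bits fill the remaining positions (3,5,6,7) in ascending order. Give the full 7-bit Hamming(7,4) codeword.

0010110

Place data bits at non-power-of-two positions: b3=1, b5=1, b6=1, b7=0.
p1 = XOR of data positions {3,5,7} = 1⊕1⊕0 = 0
p2 = XOR of data positions {3,6,7} = 1⊕1⊕0 = 0
p4 = XOR of data positions {5,6,7} = 1⊕1⊕0 = 0
Codeword b1..b7 = 0010110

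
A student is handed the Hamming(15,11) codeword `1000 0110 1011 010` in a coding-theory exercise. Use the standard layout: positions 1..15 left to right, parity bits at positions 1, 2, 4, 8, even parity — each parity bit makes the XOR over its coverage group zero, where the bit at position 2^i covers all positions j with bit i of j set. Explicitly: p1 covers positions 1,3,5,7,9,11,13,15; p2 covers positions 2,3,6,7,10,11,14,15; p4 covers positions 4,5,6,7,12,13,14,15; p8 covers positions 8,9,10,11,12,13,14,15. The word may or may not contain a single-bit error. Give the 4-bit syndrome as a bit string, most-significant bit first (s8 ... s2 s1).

0000

s1: b1⊕b3⊕b5⊕b7⊕b9⊕b11⊕b13⊕b15 = 1⊕0⊕0⊕1⊕1⊕1⊕0⊕0 = 0
s2: b2⊕b3⊕b6⊕b7⊕b10⊕b11⊕b14⊕b15 = 0⊕0⊕1⊕1⊕0⊕1⊕1⊕0 = 0
s4: b4⊕b5⊕b6⊕b7⊕b12⊕b13⊕b14⊕b15 = 0⊕0⊕1⊕1⊕1⊕0⊕1⊕0 = 0
s8: b8⊕b9⊕b10⊕b11⊕b12⊕b13⊕b14⊕b15 = 0⊕1⊕0⊕1⊕1⊕0⊕1⊕0 = 0
Syndrome (s8...s1) = 0000 → position 0 (no error).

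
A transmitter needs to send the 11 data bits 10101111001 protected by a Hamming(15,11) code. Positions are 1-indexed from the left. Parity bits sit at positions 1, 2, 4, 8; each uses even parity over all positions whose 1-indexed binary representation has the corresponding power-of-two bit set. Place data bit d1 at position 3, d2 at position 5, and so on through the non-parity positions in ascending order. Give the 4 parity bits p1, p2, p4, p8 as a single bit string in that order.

0111

Place data bits at non-power-of-two positions: b3=1, b5=0, b6=1, b7=0, b9=1, b10=1, b11=1, b12=1, b13=0, b14=0, b15=1.
p1 = XOR of data positions {3,5,7,9,11,13,15} = 1⊕0⊕0⊕1⊕1⊕0⊕1 = 0
p2 = XOR of data positions {3,6,7,10,11,14,15} = 1⊕1⊕0⊕1⊕1⊕0⊕1 = 1
p4 = XOR of data positions {5,6,7,12,13,14,15} = 0⊕1⊕0⊕1⊕0⊕0⊕1 = 1
p8 = XOR of data positions {9,10,11,12,13,14,15} = 1⊕1⊕1⊕1⊕0⊕0⊕1 = 1
Parity bits p1,p2,p4,p8 = 0111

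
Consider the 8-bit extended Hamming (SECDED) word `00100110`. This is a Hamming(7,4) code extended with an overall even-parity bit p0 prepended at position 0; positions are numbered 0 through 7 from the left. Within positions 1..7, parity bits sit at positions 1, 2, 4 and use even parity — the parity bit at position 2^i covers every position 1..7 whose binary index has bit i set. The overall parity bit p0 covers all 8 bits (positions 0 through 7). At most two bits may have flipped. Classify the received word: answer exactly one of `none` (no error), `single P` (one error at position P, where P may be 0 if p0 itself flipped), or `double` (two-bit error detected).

s1: b1⊕b3⊕b5⊕b7 = 0⊕0⊕1⊕0 = 1
s2: b2⊕b3⊕b6⊕b7 = 1⊕0⊕1⊕0 = 0
s4: b4⊕b5⊕b6⊕b7 = 0⊕1⊕1⊕0 = 0
Syndrome (s4...s1) = 001 → position 1.
Overall parity (XOR of all 8 bits, including p0): 0⊕0⊕1⊕0⊕0⊕1⊕1⊕0 = 1
Overall=1, syndrome position=1 → single-bit error at position 1.

single 1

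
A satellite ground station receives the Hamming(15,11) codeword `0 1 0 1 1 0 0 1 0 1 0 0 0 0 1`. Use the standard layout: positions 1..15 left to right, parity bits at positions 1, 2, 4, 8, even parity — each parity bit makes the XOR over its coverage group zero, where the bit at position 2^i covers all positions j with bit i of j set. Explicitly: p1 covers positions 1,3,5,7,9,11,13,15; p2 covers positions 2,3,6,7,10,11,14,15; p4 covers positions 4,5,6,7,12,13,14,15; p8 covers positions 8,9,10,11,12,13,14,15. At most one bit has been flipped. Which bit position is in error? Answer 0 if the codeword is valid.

14

s1: b1⊕b3⊕b5⊕b7⊕b9⊕b11⊕b13⊕b15 = 0⊕0⊕1⊕0⊕0⊕0⊕0⊕1 = 0
s2: b2⊕b3⊕b6⊕b7⊕b10⊕b11⊕b14⊕b15 = 1⊕0⊕0⊕0⊕1⊕0⊕0⊕1 = 1
s4: b4⊕b5⊕b6⊕b7⊕b12⊕b13⊕b14⊕b15 = 1⊕1⊕0⊕0⊕0⊕0⊕0⊕1 = 1
s8: b8⊕b9⊕b10⊕b11⊕b12⊕b13⊕b14⊕b15 = 1⊕0⊕1⊕0⊕0⊕0⊕0⊕1 = 1
Syndrome (s8...s1) = 1110 → position 14.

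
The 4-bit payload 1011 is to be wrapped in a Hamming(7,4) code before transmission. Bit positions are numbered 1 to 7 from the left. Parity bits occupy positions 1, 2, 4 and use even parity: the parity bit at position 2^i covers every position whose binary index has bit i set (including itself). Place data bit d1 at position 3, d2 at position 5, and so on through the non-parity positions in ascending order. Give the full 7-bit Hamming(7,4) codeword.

Place data bits at non-power-of-two positions: b3=1, b5=0, b6=1, b7=1.
p1 = XOR of data positions {3,5,7} = 1⊕0⊕1 = 0
p2 = XOR of data positions {3,6,7} = 1⊕1⊕1 = 1
p4 = XOR of data positions {5,6,7} = 0⊕1⊕1 = 0
Codeword b1..b7 = 0110011

0110011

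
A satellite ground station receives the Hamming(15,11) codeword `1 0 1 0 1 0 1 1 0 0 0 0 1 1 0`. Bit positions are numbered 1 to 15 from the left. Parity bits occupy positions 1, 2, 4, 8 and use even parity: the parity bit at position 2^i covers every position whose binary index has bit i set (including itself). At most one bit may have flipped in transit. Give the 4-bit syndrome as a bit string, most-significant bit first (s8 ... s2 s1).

s1: b1⊕b3⊕b5⊕b7⊕b9⊕b11⊕b13⊕b15 = 1⊕1⊕1⊕1⊕0⊕0⊕1⊕0 = 1
s2: b2⊕b3⊕b6⊕b7⊕b10⊕b11⊕b14⊕b15 = 0⊕1⊕0⊕1⊕0⊕0⊕1⊕0 = 1
s4: b4⊕b5⊕b6⊕b7⊕b12⊕b13⊕b14⊕b15 = 0⊕1⊕0⊕1⊕0⊕1⊕1⊕0 = 0
s8: b8⊕b9⊕b10⊕b11⊕b12⊕b13⊕b14⊕b15 = 1⊕0⊕0⊕0⊕0⊕1⊕1⊕0 = 1
Syndrome (s8...s1) = 1011 → position 11.

1011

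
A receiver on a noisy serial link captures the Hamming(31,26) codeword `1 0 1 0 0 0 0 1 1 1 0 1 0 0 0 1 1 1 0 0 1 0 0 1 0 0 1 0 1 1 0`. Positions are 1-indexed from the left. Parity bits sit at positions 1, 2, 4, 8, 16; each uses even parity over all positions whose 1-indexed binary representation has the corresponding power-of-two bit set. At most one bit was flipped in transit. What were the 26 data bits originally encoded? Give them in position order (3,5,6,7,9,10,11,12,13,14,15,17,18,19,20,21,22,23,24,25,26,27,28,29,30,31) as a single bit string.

00001101000110010010010110

s1: b1⊕b3⊕b5⊕b7⊕b9⊕b11⊕b13⊕b15⊕b17⊕b19⊕b21⊕b23⊕b25⊕b27⊕b29⊕b31 = 1⊕1⊕0⊕0⊕1⊕0⊕0⊕0⊕1⊕0⊕1⊕0⊕0⊕1⊕1⊕0 = 1
s2: b2⊕b3⊕b6⊕b7⊕b10⊕b11⊕b14⊕b15⊕b18⊕b19⊕b22⊕b23⊕b26⊕b27⊕b30⊕b31 = 0⊕1⊕0⊕0⊕1⊕0⊕0⊕0⊕1⊕0⊕0⊕0⊕0⊕1⊕1⊕0 = 1
s4: b4⊕b5⊕b6⊕b7⊕b12⊕b13⊕b14⊕b15⊕b20⊕b21⊕b22⊕b23⊕b28⊕b29⊕b30⊕b31 = 0⊕0⊕0⊕0⊕1⊕0⊕0⊕0⊕0⊕1⊕0⊕0⊕0⊕1⊕1⊕0 = 0
s8: b8⊕b9⊕b10⊕b11⊕b12⊕b13⊕b14⊕b15⊕b24⊕b25⊕b26⊕b27⊕b28⊕b29⊕b30⊕b31 = 1⊕1⊕1⊕0⊕1⊕0⊕0⊕0⊕1⊕0⊕0⊕1⊕0⊕1⊕1⊕0 = 0
s16: b16⊕b17⊕b18⊕b19⊕b20⊕b21⊕b22⊕b23⊕b24⊕b25⊕b26⊕b27⊕b28⊕b29⊕b30⊕b31 = 1⊕1⊕1⊕0⊕0⊕1⊕0⊕0⊕1⊕0⊕0⊕1⊕0⊕1⊕1⊕0 = 0
Syndrome (s16...s1) = 00011 → position 3.
Flip bit 3: corrected codeword = 1000000111010001110010010010110
Data bits at positions 3,5,6,7,9,10,11,12,13,14,15,17,18,19,20,21,22,23,24,25,26,27,28,29,30,31: 00001101000110010010010110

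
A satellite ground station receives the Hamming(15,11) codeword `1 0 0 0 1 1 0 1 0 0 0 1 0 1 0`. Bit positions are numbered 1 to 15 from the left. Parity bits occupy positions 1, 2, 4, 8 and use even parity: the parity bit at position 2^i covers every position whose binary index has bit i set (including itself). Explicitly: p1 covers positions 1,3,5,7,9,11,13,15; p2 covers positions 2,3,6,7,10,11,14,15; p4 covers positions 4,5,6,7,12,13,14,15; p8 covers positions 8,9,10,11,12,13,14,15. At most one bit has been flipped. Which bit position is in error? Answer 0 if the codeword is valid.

s1: b1⊕b3⊕b5⊕b7⊕b9⊕b11⊕b13⊕b15 = 1⊕0⊕1⊕0⊕0⊕0⊕0⊕0 = 0
s2: b2⊕b3⊕b6⊕b7⊕b10⊕b11⊕b14⊕b15 = 0⊕0⊕1⊕0⊕0⊕0⊕1⊕0 = 0
s4: b4⊕b5⊕b6⊕b7⊕b12⊕b13⊕b14⊕b15 = 0⊕1⊕1⊕0⊕1⊕0⊕1⊕0 = 0
s8: b8⊕b9⊕b10⊕b11⊕b12⊕b13⊕b14⊕b15 = 1⊕0⊕0⊕0⊕1⊕0⊕1⊕0 = 1
Syndrome (s8...s1) = 1000 → position 8.

8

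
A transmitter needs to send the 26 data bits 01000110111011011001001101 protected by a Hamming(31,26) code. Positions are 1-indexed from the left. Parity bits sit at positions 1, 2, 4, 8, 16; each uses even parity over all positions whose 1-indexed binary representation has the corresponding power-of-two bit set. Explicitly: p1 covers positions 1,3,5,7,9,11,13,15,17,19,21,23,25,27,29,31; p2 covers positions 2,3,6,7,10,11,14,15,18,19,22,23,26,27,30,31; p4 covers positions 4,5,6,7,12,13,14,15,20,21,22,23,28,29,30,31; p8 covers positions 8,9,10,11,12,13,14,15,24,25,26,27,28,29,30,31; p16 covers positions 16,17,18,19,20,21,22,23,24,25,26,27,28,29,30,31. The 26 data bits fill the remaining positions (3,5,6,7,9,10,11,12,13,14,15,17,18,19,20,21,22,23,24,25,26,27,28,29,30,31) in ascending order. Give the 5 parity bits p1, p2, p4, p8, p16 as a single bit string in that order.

Place data bits at non-power-of-two positions: b3=0, b5=1, b6=0, b7=0, b9=0, b10=1, b11=1, b12=0, b13=1, b14=1, b15=1, b17=0, b18=1, b19=1, b20=0, b21=1, b22=1, b23=0, b24=0, b25=1, b26=0, b27=0, b28=1, b29=1, b30=0, b31=1.
p1 = XOR of data positions {3,5,7,9,11,13,15,17,19,21,23,25,27,29,31} = 0⊕1⊕0⊕0⊕1⊕1⊕1⊕0⊕1⊕1⊕0⊕1⊕0⊕1⊕1 = 1
p2 = XOR of data positions {3,6,7,10,11,14,15,18,19,22,23,26,27,30,31} = 0⊕0⊕0⊕1⊕1⊕1⊕1⊕1⊕1⊕1⊕0⊕0⊕0⊕0⊕1 = 0
p4 = XOR of data positions {5,6,7,12,13,14,15,20,21,22,23,28,29,30,31} = 1⊕0⊕0⊕0⊕1⊕1⊕1⊕0⊕1⊕1⊕0⊕1⊕1⊕0⊕1 = 1
p8 = XOR of data positions {9,10,11,12,13,14,15,24,25,26,27,28,29,30,31} = 0⊕1⊕1⊕0⊕1⊕1⊕1⊕0⊕1⊕0⊕0⊕1⊕1⊕0⊕1 = 1
p16 = XOR of data positions {17,18,19,20,21,22,23,24,25,26,27,28,29,30,31} = 0⊕1⊕1⊕0⊕1⊕1⊕0⊕0⊕1⊕0⊕0⊕1⊕1⊕0⊕1 = 0
Parity bits p1,p2,p4,p8,p16 = 10110

10110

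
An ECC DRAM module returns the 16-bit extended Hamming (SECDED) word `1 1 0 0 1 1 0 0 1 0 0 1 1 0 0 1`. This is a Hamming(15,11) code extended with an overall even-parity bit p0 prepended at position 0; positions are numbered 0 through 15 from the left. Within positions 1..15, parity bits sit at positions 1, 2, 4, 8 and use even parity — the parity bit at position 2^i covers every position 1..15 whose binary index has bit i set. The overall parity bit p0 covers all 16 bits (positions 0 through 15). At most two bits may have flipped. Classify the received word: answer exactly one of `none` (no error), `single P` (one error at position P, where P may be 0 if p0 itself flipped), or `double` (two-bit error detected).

none

s1: b1⊕b3⊕b5⊕b7⊕b9⊕b11⊕b13⊕b15 = 1⊕0⊕1⊕0⊕0⊕1⊕0⊕1 = 0
s2: b2⊕b3⊕b6⊕b7⊕b10⊕b11⊕b14⊕b15 = 0⊕0⊕0⊕0⊕0⊕1⊕0⊕1 = 0
s4: b4⊕b5⊕b6⊕b7⊕b12⊕b13⊕b14⊕b15 = 1⊕1⊕0⊕0⊕1⊕0⊕0⊕1 = 0
s8: b8⊕b9⊕b10⊕b11⊕b12⊕b13⊕b14⊕b15 = 1⊕0⊕0⊕1⊕1⊕0⊕0⊕1 = 0
Syndrome (s8...s1) = 0000 → position 0 (no error).
Overall parity (XOR of all 16 bits, including p0): 1⊕1⊕0⊕0⊕1⊕1⊕0⊕0⊕1⊕0⊕0⊕1⊕1⊕0⊕0⊕1 = 0
Overall=0, syndrome position=0 → no error.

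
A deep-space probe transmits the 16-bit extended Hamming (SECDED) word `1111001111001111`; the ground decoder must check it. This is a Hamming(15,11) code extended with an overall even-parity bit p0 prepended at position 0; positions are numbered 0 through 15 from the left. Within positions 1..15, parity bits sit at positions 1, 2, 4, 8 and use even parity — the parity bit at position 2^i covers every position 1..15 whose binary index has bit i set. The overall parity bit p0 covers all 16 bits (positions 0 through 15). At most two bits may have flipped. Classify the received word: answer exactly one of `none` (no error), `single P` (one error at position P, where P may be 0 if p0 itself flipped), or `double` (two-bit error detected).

none

s1: b1⊕b3⊕b5⊕b7⊕b9⊕b11⊕b13⊕b15 = 1⊕1⊕0⊕1⊕1⊕0⊕1⊕1 = 0
s2: b2⊕b3⊕b6⊕b7⊕b10⊕b11⊕b14⊕b15 = 1⊕1⊕1⊕1⊕0⊕0⊕1⊕1 = 0
s4: b4⊕b5⊕b6⊕b7⊕b12⊕b13⊕b14⊕b15 = 0⊕0⊕1⊕1⊕1⊕1⊕1⊕1 = 0
s8: b8⊕b9⊕b10⊕b11⊕b12⊕b13⊕b14⊕b15 = 1⊕1⊕0⊕0⊕1⊕1⊕1⊕1 = 0
Syndrome (s8...s1) = 0000 → position 0 (no error).
Overall parity (XOR of all 16 bits, including p0): 1⊕1⊕1⊕1⊕0⊕0⊕1⊕1⊕1⊕1⊕0⊕0⊕1⊕1⊕1⊕1 = 0
Overall=0, syndrome position=0 → no error.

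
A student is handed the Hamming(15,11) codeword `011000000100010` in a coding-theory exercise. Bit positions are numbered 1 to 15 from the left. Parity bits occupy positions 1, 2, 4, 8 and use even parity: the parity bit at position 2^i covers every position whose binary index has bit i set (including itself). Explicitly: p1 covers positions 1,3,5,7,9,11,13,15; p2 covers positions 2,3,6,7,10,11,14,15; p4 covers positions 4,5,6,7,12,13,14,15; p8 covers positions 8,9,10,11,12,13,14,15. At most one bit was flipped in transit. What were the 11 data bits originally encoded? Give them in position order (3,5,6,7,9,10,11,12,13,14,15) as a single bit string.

s1: b1⊕b3⊕b5⊕b7⊕b9⊕b11⊕b13⊕b15 = 0⊕1⊕0⊕0⊕0⊕0⊕0⊕0 = 1
s2: b2⊕b3⊕b6⊕b7⊕b10⊕b11⊕b14⊕b15 = 1⊕1⊕0⊕0⊕1⊕0⊕1⊕0 = 0
s4: b4⊕b5⊕b6⊕b7⊕b12⊕b13⊕b14⊕b15 = 0⊕0⊕0⊕0⊕0⊕0⊕1⊕0 = 1
s8: b8⊕b9⊕b10⊕b11⊕b12⊕b13⊕b14⊕b15 = 0⊕0⊕1⊕0⊕0⊕0⊕1⊕0 = 0
Syndrome (s8...s1) = 0101 → position 5.
Flip bit 5: corrected codeword = 011010000100010
Data bits at positions 3,5,6,7,9,10,11,12,13,14,15: 11000100010

11000100010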